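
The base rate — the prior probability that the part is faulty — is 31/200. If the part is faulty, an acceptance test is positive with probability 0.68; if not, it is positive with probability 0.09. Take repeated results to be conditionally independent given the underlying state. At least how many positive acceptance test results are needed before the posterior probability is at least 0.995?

4

Prior odds = 0.155/0.845 = 31/169.
Likelihood ratio of a positive = 0.68/0.09 = 68/9.
Target posterior odds = 0.995/0.005 = 199.
Need (31/169) × (68/9)ⁿ ≥ 199, i.e. (68/9)ⁿ ≥ 33631/31.
(68/9)³ = 314432/729 falls short of 33631/31 but (68/9)⁴ = 21381376/6561 reaches it, so n = 4.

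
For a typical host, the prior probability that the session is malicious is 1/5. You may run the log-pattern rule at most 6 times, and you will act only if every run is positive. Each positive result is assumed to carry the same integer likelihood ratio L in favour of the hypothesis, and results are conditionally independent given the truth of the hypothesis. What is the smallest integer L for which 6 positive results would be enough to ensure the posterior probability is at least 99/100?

3

Prior odds = 0.2/0.8 = 0.25.
Target odds = 0.99/0.01 = 99.
Need L⁶ ≥ 99 ÷ 0.25 = 396.
2⁶ = 64 < 396 ≤ 729 = 3⁶, so L = 3.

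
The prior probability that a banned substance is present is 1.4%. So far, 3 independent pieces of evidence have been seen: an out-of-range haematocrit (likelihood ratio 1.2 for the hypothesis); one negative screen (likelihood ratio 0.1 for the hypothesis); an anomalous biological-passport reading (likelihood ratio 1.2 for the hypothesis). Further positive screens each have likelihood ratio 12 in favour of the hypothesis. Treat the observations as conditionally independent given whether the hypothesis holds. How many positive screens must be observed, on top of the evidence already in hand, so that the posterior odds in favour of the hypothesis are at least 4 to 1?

4

Prior odds = 0.014/0.986 = 7/493.
Combined Bayes factor of the evidence already in hand = 1.2 × 0.1 × 1.2 = 0.144.
Odds after that evidence = (7/493) × 0.144 = 126/61625.
Target odds = 4.
Need 12ⁿ ≥ 4 ÷ (126/61625) = 123250/63.
12³ = 1728 falls short of 123250/63 but 12⁴ = 20736 reaches it, so n = 4.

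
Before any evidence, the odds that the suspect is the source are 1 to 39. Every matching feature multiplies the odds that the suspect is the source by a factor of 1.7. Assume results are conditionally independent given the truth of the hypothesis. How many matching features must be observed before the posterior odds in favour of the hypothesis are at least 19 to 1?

13

Prior odds = 1/39.
Likelihood ratio per matching feature = 1.7.
Target odds = 19.
Require 1.7ⁿ ≥ 19 ÷ (1/39) = 741.
1.7¹² ≈582.622 falls short of 741 but 1.7¹³ ≈990.458 reaches it, so n = 13.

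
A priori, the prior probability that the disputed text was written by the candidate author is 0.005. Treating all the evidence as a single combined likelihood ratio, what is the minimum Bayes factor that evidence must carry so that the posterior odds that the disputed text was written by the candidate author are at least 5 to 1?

995

Prior odds = 0.005/0.995 = 1/199.
Target odds = 5.
Required Bayes factor = 5 ÷ (1/199) = 995.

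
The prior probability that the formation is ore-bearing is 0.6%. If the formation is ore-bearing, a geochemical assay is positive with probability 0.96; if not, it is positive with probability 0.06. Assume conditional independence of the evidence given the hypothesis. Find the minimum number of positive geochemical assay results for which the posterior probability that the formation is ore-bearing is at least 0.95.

Prior odds: 0.006 ÷ 0.994 = 3/497.
Likelihood ratio of a positive = 0.96/0.06 = 16.
Target odds: 0.95 ÷ 0.05 = 19.
Need (3/497) × 16ⁿ ≥ 19, i.e. 16ⁿ ≥ 9443/3.
16² = 256 falls short of 9443/3 but 16³ = 4096 reaches it, so n = 3.

3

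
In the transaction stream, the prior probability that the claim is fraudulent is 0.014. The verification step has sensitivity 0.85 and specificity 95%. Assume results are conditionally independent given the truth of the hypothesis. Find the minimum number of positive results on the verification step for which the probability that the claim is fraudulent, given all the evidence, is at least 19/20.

Prior odds = 0.014/0.986 = 7/493.
False-positive rate = 1 − 0.95 = 0.05; likelihood ratio of a positive = 0.85/0.05 = 17.
Target odds: 0.95 ÷ 0.05 = 19.
Require 17ⁿ ≥ 19 ÷ (7/493) = 9367/7.
17² = 289 falls short of 9367/7 but 17³ = 4913 reaches it, so n = 3.

3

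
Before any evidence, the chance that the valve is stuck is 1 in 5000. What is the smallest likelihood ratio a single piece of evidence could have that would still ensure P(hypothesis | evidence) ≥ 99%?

494901

Prior odds = 0.0002/0.9998 = 1/4999.
Target odds = 0.99/0.01 = 99.
Required Bayes factor = 99 ÷ (1/4999) = 494901.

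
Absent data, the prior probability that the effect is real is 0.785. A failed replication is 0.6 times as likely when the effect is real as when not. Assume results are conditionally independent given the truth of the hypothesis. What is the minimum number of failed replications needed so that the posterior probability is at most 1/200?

Prior odds = 0.785/0.215 = 157/43.
Likelihood ratio per failed replication = 0.6.
Target odds: 0.005 ÷ 0.995 = 1/199.
Need (157/43) × 0.6ⁿ ≤ 1/199, i.e. 0.6ⁿ ≤ 43/31243.
0.6¹² = 531441/244140625 is still above 43/31243 but 0.6¹³ ≈0.00130607 is at or below it, so n = 13.

13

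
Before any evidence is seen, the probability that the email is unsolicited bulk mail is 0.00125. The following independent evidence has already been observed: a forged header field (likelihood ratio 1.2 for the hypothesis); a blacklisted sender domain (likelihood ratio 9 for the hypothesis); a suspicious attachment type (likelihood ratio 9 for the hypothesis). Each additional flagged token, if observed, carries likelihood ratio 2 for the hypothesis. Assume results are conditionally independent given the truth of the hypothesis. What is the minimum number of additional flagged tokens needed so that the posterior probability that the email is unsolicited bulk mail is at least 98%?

Prior odds = 0.00125/0.99875 = 1/799.
Combined Bayes factor of the evidence already in hand = 1.2 × 9 × 9 = 97.2.
Odds after that evidence = (1/799) × 97.2 = 486/3995.
Target odds = 0.98/0.02 = 49.
Need 2ⁿ ≥ 49 ÷ (486/3995) = 195755/486.
2⁸ = 256 falls short of 195755/486 but 2⁹ = 512 reaches it, so n = 9.

9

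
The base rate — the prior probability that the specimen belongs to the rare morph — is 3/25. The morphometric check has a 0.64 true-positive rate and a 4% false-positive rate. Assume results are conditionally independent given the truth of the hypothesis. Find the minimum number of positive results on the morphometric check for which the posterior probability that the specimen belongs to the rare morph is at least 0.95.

Prior odds = 0.12/0.88 = 3/22.
Likelihood ratio of a positive result = 0.64/0.04 = 16.
Target odds: 0.95 ÷ 0.05 = 19.
Need (3/22) × 16ⁿ ≥ 19, i.e. 16ⁿ ≥ 418/3.
16¹ = 16 falls short of 418/3 but 16² = 256 reaches it, so n = 2.

2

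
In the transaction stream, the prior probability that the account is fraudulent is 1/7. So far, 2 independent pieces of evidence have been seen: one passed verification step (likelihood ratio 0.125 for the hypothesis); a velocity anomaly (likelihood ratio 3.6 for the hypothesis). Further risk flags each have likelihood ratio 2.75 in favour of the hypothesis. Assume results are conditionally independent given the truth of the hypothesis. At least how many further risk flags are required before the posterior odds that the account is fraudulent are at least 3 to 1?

4

Prior odds = (1/7)/(6/7) = 1/6.
Combined Bayes factor of the evidence already in hand = 0.125 × 3.6 = 0.45.
Odds after that evidence = (1/6) × 0.45 = 0.075.
Target odds = 3.
Need 2.75ⁿ ≥ 3 ÷ 0.075 = 40.
2.75³ = 20.796875 falls short of 40 but 2.75⁴ = 57.19140625 reaches it, so n = 4.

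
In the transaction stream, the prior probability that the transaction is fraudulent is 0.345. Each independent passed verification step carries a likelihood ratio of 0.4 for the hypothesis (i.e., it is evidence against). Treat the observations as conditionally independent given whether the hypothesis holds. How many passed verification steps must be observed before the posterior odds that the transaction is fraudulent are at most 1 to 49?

4

Prior odds: 0.345 ÷ 0.655 = 69/131.
Likelihood ratio per passed verification step = 0.4.
Target odds = 1/49.
Require 0.4ⁿ ≤ 1/49 ÷ (69/131) = 131/3381.
0.4³ = 0.064 is still above 131/3381 but 0.4⁴ = 0.0256 is at or below it, so n = 4.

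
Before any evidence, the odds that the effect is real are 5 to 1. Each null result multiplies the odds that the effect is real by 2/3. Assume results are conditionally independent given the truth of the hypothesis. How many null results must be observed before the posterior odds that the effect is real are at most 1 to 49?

14

Prior odds = 5.
Likelihood ratio per null result = 2/3.
Target odds = 1/49.
Need 5 × (2/3)ⁿ ≤ 1/49, i.e. (2/3)ⁿ ≤ 1/245.
(2/3)¹³ = 8192/1594323 is still above 1/245 but (2/3)¹⁴ = 16384/4782969 is at or below it, so n = 14.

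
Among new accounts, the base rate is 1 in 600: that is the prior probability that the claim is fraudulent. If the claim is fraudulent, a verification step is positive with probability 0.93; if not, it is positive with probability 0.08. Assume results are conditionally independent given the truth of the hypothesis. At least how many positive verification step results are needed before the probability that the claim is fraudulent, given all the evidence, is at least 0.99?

Prior odds: (1/600) ÷ (599/600) = 1/599.
Likelihood ratio of a positive = 0.93/0.08 = 11.625.
Target posterior odds = 0.99/0.01 = 99.
Need (1/599) × 11.625ⁿ ≥ 99, i.e. 11.625ⁿ ≥ 59301.
11.625⁴ = 74805201/4096 falls short of 59301 but 11.625⁵ ≈212307 reaches it, so n = 5.

5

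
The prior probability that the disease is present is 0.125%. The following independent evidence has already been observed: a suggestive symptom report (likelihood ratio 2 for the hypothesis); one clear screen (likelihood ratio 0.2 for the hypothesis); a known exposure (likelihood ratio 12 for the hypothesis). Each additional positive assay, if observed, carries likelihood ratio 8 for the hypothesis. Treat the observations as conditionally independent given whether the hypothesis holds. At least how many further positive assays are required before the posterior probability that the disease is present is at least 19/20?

Prior odds = 0.00125/0.99875 = 1/799.
Combined Bayes factor of the evidence already in hand = 2 × 0.2 × 12 = 4.8.
Odds after that evidence = (1/799) × 4.8 = 24/3995.
Target odds = 0.95/0.05 = 19.
Need 8ⁿ ≥ 19 ÷ (24/3995) = 75905/24.
8³ = 512 falls short of 75905/24 but 8⁴ = 4096 reaches it, so n = 4.

4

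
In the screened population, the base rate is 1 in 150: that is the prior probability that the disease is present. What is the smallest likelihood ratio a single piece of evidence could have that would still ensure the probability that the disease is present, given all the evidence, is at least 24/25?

3576

Prior odds = (1/150)/(149/150) = 1/149.
Target odds = 0.96/0.04 = 24.
Required Bayes factor = 24 ÷ (1/149) = 3576.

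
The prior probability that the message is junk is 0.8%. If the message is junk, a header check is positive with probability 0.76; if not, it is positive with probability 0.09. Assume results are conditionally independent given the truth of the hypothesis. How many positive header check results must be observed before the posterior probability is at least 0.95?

4

Prior odds: 0.008 ÷ 0.992 = 1/124.
Likelihood ratio of a positive = 0.76/0.09 = 76/9.
Target odds: 0.95 ÷ 0.05 = 19.
Need (1/124) × (76/9)ⁿ ≥ 19, i.e. (76/9)ⁿ ≥ 2356.
(76/9)³ = 438976/729 falls short of 2356 but (76/9)⁴ = 33362176/6561 reaches it, so n = 4.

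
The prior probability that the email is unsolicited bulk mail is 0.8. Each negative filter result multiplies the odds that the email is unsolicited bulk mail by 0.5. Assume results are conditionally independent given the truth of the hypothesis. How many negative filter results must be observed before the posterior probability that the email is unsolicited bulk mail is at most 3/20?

5

Prior odds = 0.8/0.2 = 4.
Likelihood ratio per negative filter result = 0.5.
Target posterior odds = 0.15/0.85 = 3/17.
Need 4 × 0.5ⁿ ≤ 3/17, i.e. 0.5ⁿ ≤ 3/68.
0.5⁴ = 0.0625 is still above 3/68 but 0.5⁵ = 0.03125 is at or below it, so n = 5.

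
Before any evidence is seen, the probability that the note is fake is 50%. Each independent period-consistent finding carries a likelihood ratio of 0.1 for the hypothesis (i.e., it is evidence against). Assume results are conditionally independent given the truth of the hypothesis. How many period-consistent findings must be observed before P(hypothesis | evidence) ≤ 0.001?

3

Prior odds = 0.5/0.5 = 1.
Likelihood ratio per period-consistent finding = 0.1.
Target posterior odds = 0.001/0.999 = 1/999.
Need 1 × 0.1ⁿ ≤ 1/999, i.e. 0.1ⁿ ≤ 1/999.
0.1² = 0.01 is still above 1/999 but 0.1³ = 0.001 is at or below it, so n = 3.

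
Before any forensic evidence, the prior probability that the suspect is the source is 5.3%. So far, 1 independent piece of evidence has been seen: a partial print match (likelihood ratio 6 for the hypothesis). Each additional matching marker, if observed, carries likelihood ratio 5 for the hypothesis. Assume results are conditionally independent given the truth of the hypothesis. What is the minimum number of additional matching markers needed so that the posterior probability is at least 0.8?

2

Prior odds = 0.053/0.947 = 53/947.
Bayes factor of the evidence already in hand = 6.
Odds after that evidence = (53/947) × 6 = 318/947.
Target odds = 0.8/0.2 = 4.
Need 5ⁿ ≥ 4 ÷ (318/947) = 1894/159.
5¹ = 5 falls short of 1894/159 but 5² = 25 reaches it, so n = 2.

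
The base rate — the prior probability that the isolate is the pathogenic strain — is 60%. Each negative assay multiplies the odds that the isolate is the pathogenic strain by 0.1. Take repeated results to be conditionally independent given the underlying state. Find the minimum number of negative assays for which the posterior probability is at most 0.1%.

4

Prior odds: 0.6 ÷ 0.4 = 1.5.
Likelihood ratio per negative assay = 0.1.
Target posterior odds = 0.001/0.999 = 1/999.
Require 0.1ⁿ ≤ 1/999 ÷ 1.5 = 2/2997.
0.1³ = 0.001 is still above 2/2997 but 0.1⁴ = 0.0001 is at or below it, so n = 4.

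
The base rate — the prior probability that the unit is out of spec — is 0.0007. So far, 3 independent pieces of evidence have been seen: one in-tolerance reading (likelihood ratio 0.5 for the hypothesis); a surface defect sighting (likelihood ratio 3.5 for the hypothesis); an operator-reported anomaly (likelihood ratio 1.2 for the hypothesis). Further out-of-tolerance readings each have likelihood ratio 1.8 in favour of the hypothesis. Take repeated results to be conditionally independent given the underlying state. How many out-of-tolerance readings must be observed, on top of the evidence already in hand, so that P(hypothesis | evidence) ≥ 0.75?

13

Prior odds = 0.0007/0.9993 = 7/9993.
Combined Bayes factor of the evidence already in hand = 0.5 × 3.5 × 1.2 = 2.1.
Odds after that evidence = (7/9993) × 2.1 = 49/33310.
Target odds = 0.75/0.25 = 3.
Need 1.8ⁿ ≥ 3 ÷ (49/33310) = 99930/49.
1.8¹² ≈1156.83 falls short of 99930/49 but 1.8¹³ ≈2082.3 reaches it, so n = 13.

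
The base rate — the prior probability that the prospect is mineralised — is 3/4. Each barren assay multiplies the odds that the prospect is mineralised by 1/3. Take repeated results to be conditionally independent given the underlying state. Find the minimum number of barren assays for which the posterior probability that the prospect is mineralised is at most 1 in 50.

5

Prior odds: 0.75 ÷ 0.25 = 3.
Likelihood ratio per barren assay = 1/3.
Target odds: 0.02 ÷ 0.98 = 1/49.
Require (1/3)ⁿ ≤ 1/49 ÷ 3 = 1/147.
(1/3)⁴ = 1/81 is still above 1/147 but (1/3)⁵ = 1/243 is at or below it, so n = 5.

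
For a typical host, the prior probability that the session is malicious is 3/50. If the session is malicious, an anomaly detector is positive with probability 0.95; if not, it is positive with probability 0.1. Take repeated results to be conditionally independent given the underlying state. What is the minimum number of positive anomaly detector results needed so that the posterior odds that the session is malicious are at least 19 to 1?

Prior odds = 0.06/0.94 = 3/47.
Likelihood ratio of a positive = 0.95/0.1 = 9.5.
Target odds = 19.
Need (3/47) × 9.5ⁿ ≥ 19, i.e. 9.5ⁿ ≥ 893/3.
9.5² = 90.25 falls short of 893/3 but 9.5³ = 857.375 reaches it, so n = 3.

3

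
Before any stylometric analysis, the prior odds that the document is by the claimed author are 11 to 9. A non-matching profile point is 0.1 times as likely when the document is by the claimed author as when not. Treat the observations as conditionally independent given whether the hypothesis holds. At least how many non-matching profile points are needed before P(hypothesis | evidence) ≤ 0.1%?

4

Prior odds = 11/9.
Likelihood ratio per non-matching profile point = 0.1.
Target posterior odds = 0.001/0.999 = 1/999.
Require 0.1ⁿ ≤ 1/999 ÷ (11/9) = 1/1221.
0.1³ = 0.001 is still above 1/1221 but 0.1⁴ = 0.0001 is at or below it, so n = 4.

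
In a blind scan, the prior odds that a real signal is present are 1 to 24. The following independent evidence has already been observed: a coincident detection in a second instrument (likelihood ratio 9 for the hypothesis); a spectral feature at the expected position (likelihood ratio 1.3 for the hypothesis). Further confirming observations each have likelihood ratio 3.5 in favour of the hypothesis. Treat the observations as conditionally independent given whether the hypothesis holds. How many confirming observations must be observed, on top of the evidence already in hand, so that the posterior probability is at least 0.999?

Prior odds = 1/24.
Combined Bayes factor of the evidence already in hand = 9 × 1.3 = 11.7.
Odds after that evidence = (1/24) × 11.7 = 0.4875.
Target odds = 0.999/0.001 = 999.
Need 3.5ⁿ ≥ 999 ÷ 0.4875 = 26640/13.
3.5⁶ = 1838.265625 falls short of 26640/13 but 3.5⁷ = 823543/128 reaches it, so n = 7.

7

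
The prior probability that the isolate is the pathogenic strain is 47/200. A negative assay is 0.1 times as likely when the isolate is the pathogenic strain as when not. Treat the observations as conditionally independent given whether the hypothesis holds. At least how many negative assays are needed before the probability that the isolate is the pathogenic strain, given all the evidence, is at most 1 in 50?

Prior odds: 0.235 ÷ 0.765 = 47/153.
Likelihood ratio per negative assay = 0.1.
Target posterior odds = 0.02/0.98 = 1/49.
Require 0.1ⁿ ≤ 1/49 ÷ (47/153) = 153/2303.
0.1¹ = 0.1 is still above 153/2303 but 0.1² = 0.01 is at or below it, so n = 2.

2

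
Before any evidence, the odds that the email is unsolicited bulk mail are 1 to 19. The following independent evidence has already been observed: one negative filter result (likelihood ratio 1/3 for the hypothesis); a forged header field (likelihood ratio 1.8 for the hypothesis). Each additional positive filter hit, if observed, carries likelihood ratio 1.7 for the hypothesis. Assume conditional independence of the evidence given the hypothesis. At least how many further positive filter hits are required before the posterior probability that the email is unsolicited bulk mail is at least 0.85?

Prior odds = 1/19.
Combined Bayes factor of the evidence already in hand = (1/3) × 1.8 = 0.6.
Odds after that evidence = (1/19) × 0.6 = 3/95.
Target odds = 0.85/0.15 = 17/3.
Need 1.7ⁿ ≥ 17/3 ÷ (3/95) = 1615/9.
1.7⁹ ≈118.588 falls short of 1615/9 but 1.7¹⁰ ≈201.599 reaches it, so n = 10.

10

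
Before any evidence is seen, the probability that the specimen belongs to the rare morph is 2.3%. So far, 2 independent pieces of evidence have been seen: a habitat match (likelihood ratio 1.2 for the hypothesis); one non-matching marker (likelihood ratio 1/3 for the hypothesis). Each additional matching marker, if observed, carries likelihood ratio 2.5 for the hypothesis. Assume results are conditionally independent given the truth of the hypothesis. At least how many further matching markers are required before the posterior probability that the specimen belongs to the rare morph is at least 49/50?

Prior odds = 0.023/0.977 = 23/977.
Combined Bayes factor of the evidence already in hand = 1.2 × (1/3) = 0.4.
Odds after that evidence = (23/977) × 0.4 = 46/4885.
Target odds = 0.98/0.02 = 49.
Need 2.5ⁿ ≥ 49 ÷ (46/4885) = 239365/46.
2.5⁹ = 1953125/512 falls short of 239365/46 but 2.5¹⁰ = 9765625/1024 reaches it, so n = 10.

10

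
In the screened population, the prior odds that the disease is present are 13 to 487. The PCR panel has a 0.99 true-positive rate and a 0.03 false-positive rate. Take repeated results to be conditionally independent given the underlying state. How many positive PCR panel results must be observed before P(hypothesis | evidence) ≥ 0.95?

Prior odds = 13/487.
Likelihood ratio of a positive result = 0.99/0.03 = 33.
Target odds: 0.95 ÷ 0.05 = 19.
Need (13/487) × 33ⁿ ≥ 19, i.e. 33ⁿ ≥ 9253/13.
33¹ = 33 falls short of 9253/13 but 33² = 1089 reaches it, so n = 2.

2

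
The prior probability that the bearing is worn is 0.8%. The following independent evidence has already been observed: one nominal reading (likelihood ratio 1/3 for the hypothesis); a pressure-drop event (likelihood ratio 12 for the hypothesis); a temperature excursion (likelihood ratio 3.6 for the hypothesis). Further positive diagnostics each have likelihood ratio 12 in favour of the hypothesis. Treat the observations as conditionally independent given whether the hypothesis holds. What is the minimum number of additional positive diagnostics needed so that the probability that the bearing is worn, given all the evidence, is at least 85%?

2

Prior odds = 0.008/0.992 = 1/124.
Combined Bayes factor of the evidence already in hand = (1/3) × 12 × 3.6 = 14.4.
Odds after that evidence = (1/124) × 14.4 = 18/155.
Target odds = 0.85/0.15 = 17/3.
Need 12ⁿ ≥ 17/3 ÷ (18/155) = 2635/54.
12¹ = 12 falls short of 2635/54 but 12² = 144 reaches it, so n = 2.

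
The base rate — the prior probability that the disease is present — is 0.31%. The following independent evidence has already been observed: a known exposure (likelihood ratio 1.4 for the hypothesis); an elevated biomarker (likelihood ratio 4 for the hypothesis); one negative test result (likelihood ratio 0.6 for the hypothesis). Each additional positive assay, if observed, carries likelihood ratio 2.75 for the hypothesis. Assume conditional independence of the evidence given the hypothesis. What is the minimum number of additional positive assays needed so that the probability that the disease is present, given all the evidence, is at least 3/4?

Prior odds = 0.0031/0.9969 = 31/9969.
Combined Bayes factor of the evidence already in hand = 1.4 × 4 × 0.6 = 3.36.
Odds after that evidence = (31/9969) × 3.36 = 868/83075.
Target odds = 0.75/0.25 = 3.
Need 2.75ⁿ ≥ 3 ÷ (868/83075) = 249225/868.
2.75⁵ = 161051/1024 falls short of 249225/868 but 2.75⁶ = 1771561/4096 reaches it, so n = 6.

6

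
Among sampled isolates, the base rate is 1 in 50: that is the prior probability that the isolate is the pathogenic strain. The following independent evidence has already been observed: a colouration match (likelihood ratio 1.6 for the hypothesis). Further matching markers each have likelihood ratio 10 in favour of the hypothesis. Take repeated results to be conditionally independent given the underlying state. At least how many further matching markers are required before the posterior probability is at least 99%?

4

Prior odds = 0.02/0.98 = 1/49.
Bayes factor of the evidence already in hand = 1.6.
Odds after that evidence = (1/49) × 1.6 = 8/245.
Target odds = 0.99/0.01 = 99.
Need 10ⁿ ≥ 99 ÷ (8/245) = 3031.875.
10³ = 1000 falls short of 3031.875 but 10⁴ = 10000 reaches it, so n = 4.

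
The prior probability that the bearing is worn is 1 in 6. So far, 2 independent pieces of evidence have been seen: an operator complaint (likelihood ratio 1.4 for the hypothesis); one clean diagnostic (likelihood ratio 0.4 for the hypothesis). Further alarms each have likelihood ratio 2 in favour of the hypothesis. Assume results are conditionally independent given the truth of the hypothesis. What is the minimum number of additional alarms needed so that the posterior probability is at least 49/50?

9

Prior odds = (1/6)/(5/6) = 0.2.
Combined Bayes factor of the evidence already in hand = 1.4 × 0.4 = 0.56.
Odds after that evidence = 0.2 × 0.56 = 0.112.
Target odds = 0.98/0.02 = 49.
Need 2ⁿ ≥ 49 ÷ 0.112 = 437.5.
2⁸ = 256 falls short of 437.5 but 2⁹ = 512 reaches it, so n = 9.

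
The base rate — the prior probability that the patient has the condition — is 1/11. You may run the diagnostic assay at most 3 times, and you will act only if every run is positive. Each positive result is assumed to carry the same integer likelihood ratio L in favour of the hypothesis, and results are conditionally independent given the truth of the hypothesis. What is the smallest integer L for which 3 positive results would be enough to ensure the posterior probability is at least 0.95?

Prior odds = (1/11)/(10/11) = 0.1.
Target odds = 0.95/0.05 = 19.
Need L³ ≥ 19 ÷ 0.1 = 190.
5³ = 125 < 190 ≤ 216 = 6³, so L = 6.

6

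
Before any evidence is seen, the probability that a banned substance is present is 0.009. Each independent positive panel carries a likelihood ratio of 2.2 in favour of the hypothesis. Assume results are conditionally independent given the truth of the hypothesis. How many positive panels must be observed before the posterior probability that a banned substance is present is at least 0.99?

Prior odds: 0.009 ÷ 0.991 = 9/991.
Likelihood ratio per positive panel = 2.2.
Target posterior odds = 0.99/0.01 = 99.
Need (9/991) × 2.2ⁿ ≥ 99, i.e. 2.2ⁿ ≥ 10901.
2.2¹¹ ≈5843.18 falls short of 10901 but 2.2¹² ≈12855 reaches it, so n = 12.

12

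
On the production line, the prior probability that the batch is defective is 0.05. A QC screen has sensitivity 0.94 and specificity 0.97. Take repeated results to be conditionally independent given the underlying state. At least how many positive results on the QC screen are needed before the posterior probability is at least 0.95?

2

Prior odds: 0.05 ÷ 0.95 = 1/19.
False-positive rate = 1 − 0.97 = 0.03; likelihood ratio of a positive = 0.94/0.03 = 94/3.
Target posterior odds = 0.95/0.05 = 19.
Need (1/19) × (94/3)ⁿ ≥ 19, i.e. (94/3)ⁿ ≥ 361.
(94/3)¹ = 94/3 falls short of 361 but (94/3)² = 8836/9 reaches it, so n = 2.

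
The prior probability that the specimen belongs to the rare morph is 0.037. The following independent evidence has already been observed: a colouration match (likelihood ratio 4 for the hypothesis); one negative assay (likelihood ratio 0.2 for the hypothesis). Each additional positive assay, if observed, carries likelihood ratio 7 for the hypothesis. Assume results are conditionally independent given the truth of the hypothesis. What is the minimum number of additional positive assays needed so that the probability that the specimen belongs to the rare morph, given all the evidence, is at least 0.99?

Prior odds = 0.037/0.963 = 37/963.
Combined Bayes factor of the evidence already in hand = 4 × 0.2 = 0.8.
Odds after that evidence = (37/963) × 0.8 = 148/4815.
Target odds = 0.99/0.01 = 99.
Need 7ⁿ ≥ 99 ÷ (148/4815) = 476685/148.
7⁴ = 2401 falls short of 476685/148 but 7⁵ = 16807 reaches it, so n = 5.

5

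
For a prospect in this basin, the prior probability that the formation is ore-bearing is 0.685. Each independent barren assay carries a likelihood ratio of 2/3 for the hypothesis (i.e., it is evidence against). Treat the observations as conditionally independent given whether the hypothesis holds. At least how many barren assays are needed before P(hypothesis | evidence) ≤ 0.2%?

18

Prior odds = 0.685/0.315 = 137/63.
Likelihood ratio per barren assay = 2/3.
Target odds: 0.002 ÷ 0.998 = 1/499.
Need (137/63) × (2/3)ⁿ ≤ 1/499, i.e. (2/3)ⁿ ≤ 63/68363.
(2/3)¹⁷ = 131072/129140163 is still above 63/68363 but (2/3)¹⁸ = 262144/387420489 is at or below it, so n = 18.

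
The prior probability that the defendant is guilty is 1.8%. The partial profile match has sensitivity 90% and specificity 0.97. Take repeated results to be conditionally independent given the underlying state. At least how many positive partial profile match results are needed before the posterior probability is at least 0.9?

Prior odds: 0.018 ÷ 0.982 = 9/491.
False-positive rate = 1 − 0.97 = 0.03; likelihood ratio of a positive = 0.9/0.03 = 30.
Target posterior odds = 0.9/0.1 = 9.
Need (9/491) × 30ⁿ ≥ 9, i.e. 30ⁿ ≥ 491.
30¹ = 30 falls short of 491 but 30² = 900 reaches it, so n = 2.

2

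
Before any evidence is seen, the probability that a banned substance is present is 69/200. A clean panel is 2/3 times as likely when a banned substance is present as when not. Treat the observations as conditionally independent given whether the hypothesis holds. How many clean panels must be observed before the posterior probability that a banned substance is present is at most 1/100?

10

Prior odds = 0.345/0.655 = 69/131.
Likelihood ratio per clean panel = 2/3.
Target posterior odds = 0.01/0.99 = 1/99.
Need (69/131) × (2/3)ⁿ ≤ 1/99, i.e. (2/3)ⁿ ≤ 131/6831.
(2/3)⁹ = 512/19683 is still above 131/6831 but (2/3)¹⁰ = 1024/59049 is at or below it, so n = 10.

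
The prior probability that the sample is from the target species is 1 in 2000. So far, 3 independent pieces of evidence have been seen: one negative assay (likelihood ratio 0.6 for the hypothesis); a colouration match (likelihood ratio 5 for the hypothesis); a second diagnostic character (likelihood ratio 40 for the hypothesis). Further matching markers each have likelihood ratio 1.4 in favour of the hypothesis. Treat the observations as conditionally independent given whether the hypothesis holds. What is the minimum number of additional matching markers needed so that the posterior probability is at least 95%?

Prior odds = 0.0005/0.9995 = 1/1999.
Combined Bayes factor of the evidence already in hand = 0.6 × 5 × 40 = 120.
Odds after that evidence = (1/1999) × 120 = 120/1999.
Target odds = 0.95/0.05 = 19.
Need 1.4ⁿ ≥ 19 ÷ (120/1999) = 37981/120.
1.4¹⁷ ≈304.913 falls short of 37981/120 but 1.4¹⁸ ≈426.879 reaches it, so n = 18.

18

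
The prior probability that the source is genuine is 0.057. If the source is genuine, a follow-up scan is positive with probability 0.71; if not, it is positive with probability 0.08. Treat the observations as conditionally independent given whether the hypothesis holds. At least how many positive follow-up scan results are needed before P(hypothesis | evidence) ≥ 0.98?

Prior odds = 0.057/0.943 = 57/943.
Likelihood ratio of a positive = 0.71/0.08 = 8.875.
Target odds: 0.98 ÷ 0.02 = 49.
Require 8.875ⁿ ≥ 49 ÷ (57/943) = 46207/57.
8.875³ = 357911/512 falls short of 46207/57 but 8.875⁴ = 25411681/4096 reaches it, so n = 4.

4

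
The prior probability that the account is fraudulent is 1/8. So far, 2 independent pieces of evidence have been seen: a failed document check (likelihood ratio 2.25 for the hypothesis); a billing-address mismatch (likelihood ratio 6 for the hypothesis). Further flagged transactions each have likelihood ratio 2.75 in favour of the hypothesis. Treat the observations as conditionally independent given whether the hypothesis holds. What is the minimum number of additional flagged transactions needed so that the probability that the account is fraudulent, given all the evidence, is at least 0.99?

4

Prior odds = 0.125/0.875 = 1/7.
Combined Bayes factor of the evidence already in hand = 2.25 × 6 = 13.5.
Odds after that evidence = (1/7) × 13.5 = 27/14.
Target odds = 0.99/0.01 = 99.
Need 2.75ⁿ ≥ 99 ÷ (27/14) = 154/3.
2.75³ = 20.796875 falls short of 154/3 but 2.75⁴ = 57.19140625 reaches it, so n = 4.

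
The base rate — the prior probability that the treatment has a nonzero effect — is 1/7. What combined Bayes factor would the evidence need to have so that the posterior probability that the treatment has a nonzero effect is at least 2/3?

Prior odds = (1/7)/(6/7) = 1/6.
Target odds = (2/3)/(1/3) = 2.
Required Bayes factor = 2 ÷ (1/6) = 12.

12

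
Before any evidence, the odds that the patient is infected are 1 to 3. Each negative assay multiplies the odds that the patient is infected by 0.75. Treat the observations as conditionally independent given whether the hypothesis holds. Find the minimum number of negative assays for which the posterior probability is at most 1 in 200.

Prior odds = 1/3.
Likelihood ratio per negative assay = 0.75.
Target posterior odds = 0.005/0.995 = 1/199.
Require 0.75ⁿ ≤ 1/199 ÷ (1/3) = 3/199.
0.75¹⁴ = 4782969/268435456 is still above 3/199 but 0.75¹⁵ ≈0.0133635 is at or below it, so n = 15.

15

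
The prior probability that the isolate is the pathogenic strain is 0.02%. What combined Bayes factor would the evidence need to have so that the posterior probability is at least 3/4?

14997

Prior odds = 0.0002/0.9998 = 1/4999.
Target odds = 0.75/0.25 = 3.
Required Bayes factor = 3 ÷ (1/4999) = 14997.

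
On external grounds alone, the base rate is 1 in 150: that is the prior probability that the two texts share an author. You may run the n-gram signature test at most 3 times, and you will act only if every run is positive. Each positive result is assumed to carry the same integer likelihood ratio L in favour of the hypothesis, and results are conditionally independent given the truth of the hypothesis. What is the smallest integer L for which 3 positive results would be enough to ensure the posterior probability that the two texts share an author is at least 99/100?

Prior odds = (1/150)/(149/150) = 1/149.
Target odds = 0.99/0.01 = 99.
Need L³ ≥ 99 ÷ (1/149) = 14751.
24³ = 13824 < 14751 ≤ 15625 = 25³, so L = 25.

25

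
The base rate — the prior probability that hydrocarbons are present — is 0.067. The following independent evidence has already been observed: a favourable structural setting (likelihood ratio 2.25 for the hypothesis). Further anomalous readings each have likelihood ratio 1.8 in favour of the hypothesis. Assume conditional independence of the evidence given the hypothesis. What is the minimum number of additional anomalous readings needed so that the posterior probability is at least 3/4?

Prior odds = 0.067/0.933 = 67/933.
Bayes factor of the evidence already in hand = 2.25.
Odds after that evidence = (67/933) × 2.25 = 201/1244.
Target odds = 0.75/0.25 = 3.
Need 1.8ⁿ ≥ 3 ÷ (201/1244) = 1244/67.
1.8⁴ = 10.4976 falls short of 1244/67 but 1.8⁵ = 18.89568 reaches it, so n = 5.

5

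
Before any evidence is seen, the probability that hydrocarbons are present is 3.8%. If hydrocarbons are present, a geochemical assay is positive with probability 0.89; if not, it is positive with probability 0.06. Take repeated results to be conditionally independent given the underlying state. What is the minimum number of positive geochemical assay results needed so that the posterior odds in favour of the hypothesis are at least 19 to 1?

Prior odds = 0.038/0.962 = 19/481.
Likelihood ratio of a positive = 0.89/0.06 = 89/6.
Target odds = 19.
Need (19/481) × (89/6)ⁿ ≥ 19, i.e. (89/6)ⁿ ≥ 481.
(89/6)² = 7921/36 falls short of 481 but (89/6)³ = 704969/216 reaches it, so n = 3.

3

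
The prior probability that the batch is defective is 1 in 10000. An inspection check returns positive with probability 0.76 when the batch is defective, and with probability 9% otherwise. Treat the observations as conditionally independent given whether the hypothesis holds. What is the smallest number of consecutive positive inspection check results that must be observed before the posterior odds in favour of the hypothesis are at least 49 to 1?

Prior odds = 0.0001/0.9999 = 1/9999.
Likelihood ratio of a positive result = 0.76/0.09 = 76/9.
Target odds = 49.
Need (1/9999) × (76/9)ⁿ ≥ 49, i.e. (76/9)ⁿ ≥ 489951.
(76/9)⁶ ≈362599 falls short of 489951 but (76/9)⁷ ≈3.06195e+06 reaches it, so n = 7.

7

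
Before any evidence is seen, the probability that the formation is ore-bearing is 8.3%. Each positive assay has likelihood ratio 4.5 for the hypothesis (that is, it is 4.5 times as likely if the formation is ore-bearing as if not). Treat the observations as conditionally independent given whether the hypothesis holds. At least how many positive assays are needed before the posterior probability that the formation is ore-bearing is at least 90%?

4

Prior odds: 0.083 ÷ 0.917 = 83/917.
Likelihood ratio per positive assay = 4.5.
Target posterior odds = 0.9/0.1 = 9.
Need (83/917) × 4.5ⁿ ≥ 9, i.e. 4.5ⁿ ≥ 8253/83.
4.5³ = 91.125 falls short of 8253/83 but 4.5⁴ = 410.0625 reaches it, so n = 4.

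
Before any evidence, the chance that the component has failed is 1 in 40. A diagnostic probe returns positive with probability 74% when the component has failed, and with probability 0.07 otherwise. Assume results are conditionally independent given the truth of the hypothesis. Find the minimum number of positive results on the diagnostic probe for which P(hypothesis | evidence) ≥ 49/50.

4

Prior odds: 0.025 ÷ 0.975 = 1/39.
Likelihood ratio of a positive result = 0.74/0.07 = 74/7.
Target odds: 0.98 ÷ 0.02 = 49.
Require (74/7)ⁿ ≥ 49 ÷ (1/39) = 1911.
(74/7)³ = 405224/343 falls short of 1911 but (74/7)⁴ = 29986576/2401 reaches it, so n = 4.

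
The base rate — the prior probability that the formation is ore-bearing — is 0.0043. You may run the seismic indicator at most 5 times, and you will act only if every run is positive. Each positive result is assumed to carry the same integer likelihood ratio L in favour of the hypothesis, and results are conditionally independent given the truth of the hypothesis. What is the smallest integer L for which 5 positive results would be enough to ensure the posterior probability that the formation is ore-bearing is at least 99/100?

8

Prior odds = 0.0043/0.9957 = 43/9957.
Target odds = 0.99/0.01 = 99.
Need L⁵ ≥ 99 ÷ (43/9957) = 985743/43.
7⁵ = 16807 < 985743/43 ≤ 32768 = 8⁵, so L = 8.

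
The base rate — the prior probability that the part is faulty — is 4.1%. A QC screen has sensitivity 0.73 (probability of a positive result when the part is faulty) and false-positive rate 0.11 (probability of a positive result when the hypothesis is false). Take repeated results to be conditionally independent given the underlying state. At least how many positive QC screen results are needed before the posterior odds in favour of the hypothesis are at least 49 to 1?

4

Prior odds = 0.041/0.959 = 41/959.
Likelihood ratio of a positive result = 0.73/0.11 = 73/11.
Target odds = 49.
Need (41/959) × (73/11)ⁿ ≥ 49, i.e. (73/11)ⁿ ≥ 46991/41.
(73/11)³ = 389017/1331 falls short of 46991/41 but (73/11)⁴ = 28398241/14641 reaches it, so n = 4.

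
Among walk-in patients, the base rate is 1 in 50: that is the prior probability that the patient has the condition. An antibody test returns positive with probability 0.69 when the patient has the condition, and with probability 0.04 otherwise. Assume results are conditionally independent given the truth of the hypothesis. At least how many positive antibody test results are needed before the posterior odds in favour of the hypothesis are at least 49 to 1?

Prior odds = 0.02/0.98 = 1/49.
Likelihood ratio of a positive result = 0.69/0.04 = 17.25.
Target odds = 49.
Need (1/49) × 17.25ⁿ ≥ 49, i.e. 17.25ⁿ ≥ 2401.
17.25² = 297.5625 falls short of 2401 but 17.25³ = 5132.953125 reaches it, so n = 3.

3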